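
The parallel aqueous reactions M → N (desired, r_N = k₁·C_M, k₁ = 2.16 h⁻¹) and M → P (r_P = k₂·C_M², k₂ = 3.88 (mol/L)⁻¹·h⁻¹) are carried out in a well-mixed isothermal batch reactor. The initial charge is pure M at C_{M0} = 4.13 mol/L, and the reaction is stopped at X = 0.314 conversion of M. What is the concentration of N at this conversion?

0.180 mol/L

C_M = C_{M0}(1−X) = 2.833 mol/L.
Along a PFR/batch, dC_N/dC_M = −r_N/(r_N+r_P) = −k₁/(k₁+k₂·C_M).
Integrating from C_{M0} to C_M: C_N = (2.16/3.88)·ln[(2.16+3.88·4.13)/(2.16+3.88·2.83)] = 0.5567·ln(18.18/13.15) = 0.1803 mol/L.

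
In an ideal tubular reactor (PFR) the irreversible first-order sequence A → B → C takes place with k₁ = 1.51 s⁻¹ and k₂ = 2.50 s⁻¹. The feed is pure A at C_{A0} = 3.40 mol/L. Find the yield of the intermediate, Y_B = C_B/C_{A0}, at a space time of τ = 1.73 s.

0.0917

Solving the coupled first-order balances gives C_B(τ) = [k₁/(k₂−k₁)]·C_{A0}·(e^(−k₁τ) − e^(−k₂τ)).
e^(−k₁τ) = e^(−1.51×1.73) = e^(−2.612) = 0.07337; e^(−k₂τ) = e^(−4.325) = 0.01323.
C_B = 1.51×3.40/(2.50−1.51) × (0.07337−0.01323) = 5.186×0.06013 = 0.3118 mol/L.
Y_B = C_B/C_{A0} = 0.3118/3.40 = 0.0917.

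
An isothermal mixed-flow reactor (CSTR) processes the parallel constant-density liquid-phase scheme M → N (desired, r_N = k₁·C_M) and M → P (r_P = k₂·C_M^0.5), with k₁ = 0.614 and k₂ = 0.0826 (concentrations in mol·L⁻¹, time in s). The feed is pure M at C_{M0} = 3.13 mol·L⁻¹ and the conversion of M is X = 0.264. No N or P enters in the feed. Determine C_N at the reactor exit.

0.759 mol·L⁻¹

Exit C_M = C_{M0}(1−X) = 3.13×0.736 = 2.304 mol·L⁻¹.
In a CSTR the entire volume is at exit conditions, so r_N = 0.614×2.304 = 1.414 and r_P = 0.0826×2.304^0.5 = 0.1254.
Fraction of consumed M going to N: r_N/(r_N+r_P) = 0.9186.
C_N = 0.9186·C_{M0}·X = 0.9186×3.13×0.264 = 0.759 mol·L⁻¹.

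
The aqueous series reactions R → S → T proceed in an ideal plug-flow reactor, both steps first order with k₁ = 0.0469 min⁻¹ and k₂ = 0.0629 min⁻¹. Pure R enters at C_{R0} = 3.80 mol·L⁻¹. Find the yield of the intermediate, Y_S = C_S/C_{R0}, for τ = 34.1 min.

0.249

Solving the coupled first-order balances gives C_S(τ) = [k₁/(k₂−k₁)]·C_{R0}·(e^(−k₁τ) − e^(−k₂τ)).
e^(−k₁τ) = e^(−0.0469×34.1) = e^(−1.599) = 0.2020; e^(−k₂τ) = e^(−2.145) = 0.1171.
C_S = 0.0469×3.80/(0.0629−0.0469) × (0.2020−0.1171) = 11.14×0.08496 = 0.9463 mol·L⁻¹.
Y_S = C_S/C_{R0} = 0.9463/3.80 = 0.249.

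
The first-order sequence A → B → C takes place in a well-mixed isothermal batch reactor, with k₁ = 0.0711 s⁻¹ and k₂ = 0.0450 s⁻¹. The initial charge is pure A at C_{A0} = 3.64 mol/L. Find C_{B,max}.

1.65 mol/L

Evaluating C_B at t_opt = ln(k₂/k₁)/(k₂−k₁) gives C_{B,max}/C_{A0} = (k₁/k₂)^[k₂/(k₂−k₁)].
= (0.0711/0.0450)^(0.0450/(0.0450−0.0711)) = (1.580)^(-1.724) = 0.4545.
C_{B,max} = 0.4545×3.64 = 1.65 mol/L.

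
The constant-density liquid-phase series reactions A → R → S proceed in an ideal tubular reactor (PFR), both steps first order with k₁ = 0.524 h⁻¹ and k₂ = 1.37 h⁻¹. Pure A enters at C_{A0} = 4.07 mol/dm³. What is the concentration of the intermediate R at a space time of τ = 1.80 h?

0.768 mol/dm³

For first-order series with pure A initially, C_R(τ) = k₁C_{A0}/(k₂−k₁)·(e^(−k₁τ) − e^(−k₂τ)).
e^(−k₁τ) = e^(−0.524×1.80) = e^(−0.9432) = 0.3894; e^(−k₂τ) = e^(−2.466) = 0.08492.
C_R = 0.524×4.07/(1.37−0.524) × (0.3894−0.08492) = 2.521×0.3045 = 0.7675 mol/dm³.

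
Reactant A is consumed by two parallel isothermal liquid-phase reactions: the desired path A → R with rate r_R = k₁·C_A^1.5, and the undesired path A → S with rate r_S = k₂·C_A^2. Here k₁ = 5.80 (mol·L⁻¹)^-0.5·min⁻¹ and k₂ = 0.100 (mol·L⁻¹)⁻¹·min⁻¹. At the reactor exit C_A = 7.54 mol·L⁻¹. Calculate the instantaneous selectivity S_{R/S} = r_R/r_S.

S_{R/S} = r_R/r_S = (k₁·C_A^1.5)/(k₂·C_A^2) = (k₁/k₂)·C_A^-0.5.
= (5.80×7.540^1.5) / (0.100×7.540^2) = 120.1/5.685 = 21.1.

21.1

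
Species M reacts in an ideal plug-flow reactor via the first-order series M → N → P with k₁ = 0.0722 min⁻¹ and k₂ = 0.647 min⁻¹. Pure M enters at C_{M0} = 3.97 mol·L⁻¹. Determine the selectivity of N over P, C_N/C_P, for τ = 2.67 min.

For first-order series with pure M initially, C_N(τ) = k₁C_{M0}/(k₂−k₁)·(e^(−k₁τ) − e^(−k₂τ)).
e^(−k₁τ) = e^(−0.0722×2.67) = e^(−0.1928) = 0.8247; e^(−k₂τ) = e^(−1.727) = 0.1777.
C_N = 0.0722×3.97/(0.647−0.0722) × (0.8247−0.1777) = 0.4987×0.6469 = 0.3226 mol·L⁻¹.
C_M = C_{M0}e^(−k₁τ) = 3.274 mol·L⁻¹, so C_P = C_{M0}−C_M−C_N = 0.3735 mol·L⁻¹; C_N/C_P = 0.864.

0.864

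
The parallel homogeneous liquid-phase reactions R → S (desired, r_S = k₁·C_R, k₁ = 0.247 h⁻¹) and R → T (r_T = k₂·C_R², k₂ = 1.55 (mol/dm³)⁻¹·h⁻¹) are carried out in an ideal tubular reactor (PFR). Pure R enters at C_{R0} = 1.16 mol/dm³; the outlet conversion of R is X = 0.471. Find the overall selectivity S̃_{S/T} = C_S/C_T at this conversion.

C_R = C_{R0}(1−X) = 0.6136 mol/dm³.
Along a PFR/batch, dC_S/dC_R = −r_S/(r_S+r_T) = −k₁/(k₁+k₂·C_R).
Integrating from C_{R0} to C_R: C_S = (0.247/1.55)·ln[(0.247+1.55·1.16)/(0.247+1.55·0.614)] = 0.1594·ln(2.045/1.198) = 0.08520 mol/dm³.
C_T = (C_{R0}−C_R)−C_S = 0.4612 mol/dm³; S̃_{S/T} = 0.08520/0.4612 = 0.185.

0.185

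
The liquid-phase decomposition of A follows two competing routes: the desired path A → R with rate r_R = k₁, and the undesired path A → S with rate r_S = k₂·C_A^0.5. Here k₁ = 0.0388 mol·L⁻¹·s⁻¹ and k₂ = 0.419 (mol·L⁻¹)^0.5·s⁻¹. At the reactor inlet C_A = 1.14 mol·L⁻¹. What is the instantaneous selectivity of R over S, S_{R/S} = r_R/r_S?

0.0867

S_{R/S} = r_R/r_S = (k₁)/(k₂·C_A^0.5) = (k₁/k₂)·C_A^-0.5.
= (0.0388) / (0.419×1.140^0.5) = 0.03880/0.4474 = 0.0867.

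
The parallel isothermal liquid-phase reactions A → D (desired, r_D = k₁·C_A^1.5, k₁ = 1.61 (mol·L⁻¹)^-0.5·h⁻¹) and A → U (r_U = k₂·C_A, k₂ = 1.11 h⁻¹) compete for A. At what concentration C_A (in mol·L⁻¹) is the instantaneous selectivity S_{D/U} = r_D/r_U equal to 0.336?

S_{D/U} = (k₁/k₂)·C_A^0.5 ⇒ C_A = (S·k₂/k₁)^(2).
= (0.336×1.11/1.61)^(2) = (0.2317)^(2) = 0.0537 mol·L⁻¹.

0.0537 mol·L⁻¹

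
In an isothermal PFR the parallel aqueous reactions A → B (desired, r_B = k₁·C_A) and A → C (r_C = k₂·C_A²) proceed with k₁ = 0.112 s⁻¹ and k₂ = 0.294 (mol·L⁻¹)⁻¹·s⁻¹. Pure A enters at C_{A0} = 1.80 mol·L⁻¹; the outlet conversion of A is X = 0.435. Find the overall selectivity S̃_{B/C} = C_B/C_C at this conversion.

0.276

C_A = C_{A0}(1−X) = 1.017 mol·L⁻¹.
Along a PFR/batch, dC_B/dC_A = −r_B/(r_B+r_C) = −k₁/(k₁+k₂·C_A).
Integrating from C_{A0} to C_A: C_B = (0.112/0.294)·ln[(0.112+0.294·1.80)/(0.112+0.294·1.02)] = 0.3810·ln(0.6412/0.4110) = 0.1694 mol·L⁻¹.
C_C = (C_{A0}−C_A)−C_B = 0.6136 mol·L⁻¹; S̃_{B/C} = 0.1694/0.6136 = 0.276.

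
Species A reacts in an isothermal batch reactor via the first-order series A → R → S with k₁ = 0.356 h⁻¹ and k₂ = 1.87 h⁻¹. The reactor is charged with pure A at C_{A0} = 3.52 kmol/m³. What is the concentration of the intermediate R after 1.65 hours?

0.422 kmol/m³

The intermediate concentration in a first-order A→B→C sequence is C_R = k₁C_{A0}(e^(−k₁t) − e^(−k₂t))/(k₂−k₁).
e^(−k₁t) = e^(−0.356×1.65) = e^(−0.5874) = 0.5558; e^(−k₂t) = e^(−3.086) = 0.04571.
C_R = 0.356×3.52/(1.87−0.356) × (0.5558−0.04571) = 0.8277×0.5101 = 0.4222 kmol/m³.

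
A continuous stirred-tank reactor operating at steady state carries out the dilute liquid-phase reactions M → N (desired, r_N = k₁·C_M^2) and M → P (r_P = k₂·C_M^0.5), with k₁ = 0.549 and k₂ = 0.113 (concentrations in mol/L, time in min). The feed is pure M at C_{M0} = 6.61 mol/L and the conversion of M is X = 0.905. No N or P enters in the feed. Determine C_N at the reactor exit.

4.23 mol/L

Exit C_M = C_{M0}(1−X) = 6.61×0.0950 = 0.6279 mol/L.
A CSTR operates uniformly at the exit composition, giving r_N = 0.2165 and r_P = 0.08954 (each k·C_M^n at C_M = 0.6279).
Fraction of consumed M going to N: r_N/(r_N+r_P) = 0.7074.
C_N = 0.7074·C_{M0}·X = 0.7074×6.61×0.905 = 4.23 mol/L.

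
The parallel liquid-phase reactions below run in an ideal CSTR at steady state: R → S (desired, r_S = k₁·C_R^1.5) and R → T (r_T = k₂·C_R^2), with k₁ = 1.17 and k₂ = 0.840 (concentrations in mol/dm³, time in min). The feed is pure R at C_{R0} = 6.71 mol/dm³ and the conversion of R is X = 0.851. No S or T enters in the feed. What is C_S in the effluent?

3.32 mol/dm³

Exit C_R = C_{R0}(1−X) = 6.71×0.149 = 0.9998 mol/dm³.
A CSTR operates uniformly at the exit composition, giving r_S = 1.170 and r_T = 0.8396 (each k·C_R^n at C_R = 0.9998).
Fraction of consumed R going to S: r_S/(r_S+r_T) = 0.5821.
C_S = 0.5821·C_{R0}·X = 0.5821×6.71×0.851 = 3.32 mol/dm³.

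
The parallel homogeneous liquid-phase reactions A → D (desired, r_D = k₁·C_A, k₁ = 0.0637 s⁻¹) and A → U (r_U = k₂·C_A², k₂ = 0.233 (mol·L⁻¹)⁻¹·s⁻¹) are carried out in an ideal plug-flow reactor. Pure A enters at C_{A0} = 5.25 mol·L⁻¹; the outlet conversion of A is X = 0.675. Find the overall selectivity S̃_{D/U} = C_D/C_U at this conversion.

0.0860

C_A = C_{A0}(1−X) = 1.706 mol·L⁻¹.
Along a PFR/batch, dC_D/dC_A = −r_D/(r_D+r_U) = −k₁/(k₁+k₂·C_A).
Integrating from C_{A0} to C_A: C_D = (0.0637/0.233)·ln[(0.0637+0.233·5.25)/(0.0637+0.233·1.71)] = 0.2734·ln(1.287/0.4613) = 0.2805 mol·L⁻¹.
C_U = (C_{A0}−C_A)−C_D = 3.263 mol·L⁻¹; S̃_{D/U} = 0.2805/3.263 = 0.0860.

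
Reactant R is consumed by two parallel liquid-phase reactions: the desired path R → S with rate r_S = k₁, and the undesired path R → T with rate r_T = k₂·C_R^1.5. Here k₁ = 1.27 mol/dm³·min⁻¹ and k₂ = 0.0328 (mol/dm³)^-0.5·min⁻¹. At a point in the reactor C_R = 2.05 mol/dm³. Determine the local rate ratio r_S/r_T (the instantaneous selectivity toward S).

S_{S/T} = r_S/r_T = (k₁)/(k₂·C_R^1.5) = (k₁/k₂)·C_R^-1.5.
= (1.27) / (0.0328×2.050^1.5) = 1.270/0.09627 = 13.2.
The undesired path is higher order in R, so low C_R (CSTR or dilute feed) favours S.

13.2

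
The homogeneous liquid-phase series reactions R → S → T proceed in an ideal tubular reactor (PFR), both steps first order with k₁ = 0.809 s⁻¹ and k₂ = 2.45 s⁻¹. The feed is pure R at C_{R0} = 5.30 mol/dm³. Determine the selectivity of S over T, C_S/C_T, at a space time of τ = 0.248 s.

2.87

Solving the coupled first-order balances gives C_S(τ) = [k₁/(k₂−k₁)]·C_{R0}·(e^(−k₁τ) − e^(−k₂τ)).
e^(−k₁τ) = e^(−0.809×0.248) = e^(−0.2006) = 0.8182; e^(−k₂τ) = e^(−0.6076) = 0.5447.
C_S = 0.809×5.30/(2.45−0.809) × (0.8182−0.5447) = 2.613×0.2736 = 0.7148 mol/dm³.
C_R = C_{R0}e^(−k₁τ) = 4.337 mol/dm³, so C_T = C_{R0}−C_R−C_S = 0.2487 mol/dm³; C_S/C_T = 2.87.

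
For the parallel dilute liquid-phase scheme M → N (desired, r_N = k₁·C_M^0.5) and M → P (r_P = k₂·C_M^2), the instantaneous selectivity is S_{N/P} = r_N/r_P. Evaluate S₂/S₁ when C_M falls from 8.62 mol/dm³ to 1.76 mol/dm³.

10.8

S_{N/P} = (k₁/k₂)·C_M^-1.5, so S₂/S₁ = (C_{M,2}/C_{M,1})^-1.5.
= (1.76/8.62)^(-1.5) = (0.2042)^(-1.5) = 10.8.
Selectivity toward N rises as C_M falls — low-concentration operation is favoured.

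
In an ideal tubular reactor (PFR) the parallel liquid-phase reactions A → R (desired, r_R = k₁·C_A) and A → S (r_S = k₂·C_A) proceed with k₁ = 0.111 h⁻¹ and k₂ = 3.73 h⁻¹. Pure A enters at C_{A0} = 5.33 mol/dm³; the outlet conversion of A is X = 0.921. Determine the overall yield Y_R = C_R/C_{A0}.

0.0266

C_A = C_{A0}(1−X) = 0.4211 mol/dm³.
Both paths are first order in A, so the instantaneous fraction to R is constant: dC_R/d(−C_A) = k₁/(k₁+k₂) = 0.02890.
C_R = 0.02890·(C_{A0}−C_A) = 0.02890×4.909 = 0.142 mol/dm³.
Y_R = C_R/C_{A0} = 0.1419/5.33 = 0.0266.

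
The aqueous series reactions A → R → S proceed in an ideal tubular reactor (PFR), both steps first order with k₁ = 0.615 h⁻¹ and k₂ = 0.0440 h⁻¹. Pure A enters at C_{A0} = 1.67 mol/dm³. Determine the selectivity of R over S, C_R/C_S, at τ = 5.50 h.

The intermediate concentration in a first-order A→B→C sequence is C_R = k₁C_{A0}(e^(−k₁τ) − e^(−k₂τ))/(k₂−k₁).
e^(−k₁τ) = e^(−0.615×5.50) = e^(−3.382) = 0.03396; e^(−k₂τ) = e^(−0.2420) = 0.7851.
C_R = 0.615×1.67/(0.0440−0.615) × (0.03396−0.7851) = (-1.799)×(-0.7511) = 1.351 mol/dm³.
C_A = C_{A0}e^(−k₁τ) = 0.05672 mol/dm³, so C_S = C_{A0}−C_A−C_R = 0.2623 mol/dm³; C_R/C_S = 5.15.

5.15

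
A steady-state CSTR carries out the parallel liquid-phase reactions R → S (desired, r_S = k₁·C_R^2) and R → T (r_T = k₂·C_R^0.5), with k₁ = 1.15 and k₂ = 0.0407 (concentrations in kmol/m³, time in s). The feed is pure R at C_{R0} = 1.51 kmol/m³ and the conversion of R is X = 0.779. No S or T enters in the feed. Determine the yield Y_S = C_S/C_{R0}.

Exit C_R = C_{R0}(1−X) = 1.51×0.221 = 0.3337 kmol/m³.
Rates in a CSTR are evaluated at the outlet concentration: r_S = 1.15×0.3337^2 = 0.1281, r_T = 0.0407×0.3337^0.5 = 0.02351.
Fraction of consumed R going to S: r_S/(r_S+r_T) = 0.8449.
C_S = 0.8449·C_{R0}·X = 0.8449×1.51×0.779 = 0.994 kmol/m³; Y_S = C_S/C_{R0} = 0.658.

0.658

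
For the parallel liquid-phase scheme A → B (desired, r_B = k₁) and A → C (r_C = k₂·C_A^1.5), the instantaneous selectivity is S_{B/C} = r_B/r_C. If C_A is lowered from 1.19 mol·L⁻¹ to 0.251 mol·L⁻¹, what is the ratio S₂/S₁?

10.3

S_{B/C} = (k₁/k₂)·C_A^-1.5, so S₂/S₁ = (C_{A,2}/C_{A,1})^-1.5.
= (0.251/1.19)^(-1.5) = (0.2109)^(-1.5) = 10.3.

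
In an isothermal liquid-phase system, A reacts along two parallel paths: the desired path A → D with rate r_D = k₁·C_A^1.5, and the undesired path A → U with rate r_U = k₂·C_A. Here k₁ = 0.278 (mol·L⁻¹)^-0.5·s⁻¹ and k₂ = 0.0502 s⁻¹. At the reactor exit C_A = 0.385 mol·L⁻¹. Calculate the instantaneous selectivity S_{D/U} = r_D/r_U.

S_{D/U} = r_D/r_U = (k₁·C_A^1.5)/(k₂·C_A) = (k₁/k₂)·C_A^0.5.
= (0.278×0.3850^1.5) / (0.0502×0.3850) = 0.06641/0.01933 = 3.44.
Since the desired path is higher order in A, keeping C_A high (PFR or concentrated feed) favours D.

3.44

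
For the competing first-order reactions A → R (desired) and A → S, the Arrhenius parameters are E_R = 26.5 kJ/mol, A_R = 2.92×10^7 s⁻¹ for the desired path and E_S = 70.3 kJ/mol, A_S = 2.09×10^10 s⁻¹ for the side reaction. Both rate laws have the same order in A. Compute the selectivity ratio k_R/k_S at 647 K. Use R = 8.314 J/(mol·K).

4.80

With equal orders, S_{R/S} = k_R/k_S = (A_R/A_S)·exp[(E_S−E_R)/(RT)].
(E_S−E_R)/(RT) = (70.3−26.5)×10³/(8.314×647) = 43800/5379 = 8.143.
k_R/k_S = (2.92×10^7/2.09×10^10)·exp(8.143) = 0.001397 × 3438 = 4.80.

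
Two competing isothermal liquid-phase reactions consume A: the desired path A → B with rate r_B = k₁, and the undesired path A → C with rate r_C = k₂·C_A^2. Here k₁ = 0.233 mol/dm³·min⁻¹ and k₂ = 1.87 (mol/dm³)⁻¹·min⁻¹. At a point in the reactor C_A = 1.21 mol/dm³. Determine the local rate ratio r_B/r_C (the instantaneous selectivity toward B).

0.0851

S_{B/C} = r_B/r_C = (k₁)/(k₂·C_A^2) = (k₁/k₂)·C_A^-2.
= (0.233) / (1.87×1.210^2) = 0.2330/2.738 = 0.0851.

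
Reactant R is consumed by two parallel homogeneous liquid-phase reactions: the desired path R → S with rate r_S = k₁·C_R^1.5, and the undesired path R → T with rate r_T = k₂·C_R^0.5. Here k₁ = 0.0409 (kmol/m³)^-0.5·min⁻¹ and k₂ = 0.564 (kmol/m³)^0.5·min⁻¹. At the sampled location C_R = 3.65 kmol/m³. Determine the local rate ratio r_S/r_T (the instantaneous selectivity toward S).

0.265

S_{S/T} = r_S/r_T = (k₁·C_R^1.5)/(k₂·C_R^0.5) = (k₁/k₂)·C_R.
= (0.0409×3.650^1.5) / (0.564×3.650^0.5) = 0.2852/1.078 = 0.265.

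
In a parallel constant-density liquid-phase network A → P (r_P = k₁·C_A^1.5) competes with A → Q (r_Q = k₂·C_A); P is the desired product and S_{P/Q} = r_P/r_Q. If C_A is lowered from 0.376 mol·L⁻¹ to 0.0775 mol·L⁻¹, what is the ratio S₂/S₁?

S_{P/Q} = (k₁/k₂)·C_A^0.5, so S₂/S₁ = (C_{A,2}/C_{A,1})^0.5.
= (0.0775/0.376)^0.5 = (0.2061)^0.5 = 0.454.

0.454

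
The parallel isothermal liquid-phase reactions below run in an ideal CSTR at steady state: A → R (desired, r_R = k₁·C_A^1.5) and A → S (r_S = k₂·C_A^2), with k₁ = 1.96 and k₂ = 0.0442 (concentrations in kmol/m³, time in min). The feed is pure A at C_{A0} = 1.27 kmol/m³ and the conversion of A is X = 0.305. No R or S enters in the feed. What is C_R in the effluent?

Exit C_A = C_{A0}(1−X) = 1.27×0.695 = 0.8827 kmol/m³.
Rates in a CSTR are evaluated at the outlet concentration: r_R = 1.96×0.8827^1.5 = 1.625, r_S = 0.0442×0.8827^2 = 0.03443.
Fraction of consumed A going to R: r_R/(r_R+r_S) = 0.9793.
C_R = 0.9793·C_{A0}·X = 0.9793×1.27×0.305 = 0.379 kmol/m³.

0.379 kmol/m³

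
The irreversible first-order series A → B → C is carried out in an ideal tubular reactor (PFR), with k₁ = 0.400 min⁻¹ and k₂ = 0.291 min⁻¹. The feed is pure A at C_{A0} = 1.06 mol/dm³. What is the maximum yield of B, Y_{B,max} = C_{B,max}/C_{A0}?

0.428

At the optimum, C_{B,max}/C_{A0} = (k₁/k₂)^[k₂/(k₂−k₁)].
= (0.400/0.291)^(0.291/(0.291−0.400)) = (1.375)^(-2.670) = 0.4277.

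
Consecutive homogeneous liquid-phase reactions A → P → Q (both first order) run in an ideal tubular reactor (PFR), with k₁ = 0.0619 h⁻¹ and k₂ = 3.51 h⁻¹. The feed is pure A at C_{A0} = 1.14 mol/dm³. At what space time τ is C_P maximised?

Setting dC_P/dτ = 0 gives τ_opt = ln(k₂/k₁)/(k₂−k₁).
= ln(3.51/0.0619)/(3.51−0.0619) = ln(56.70)/3.448 = 4.038/3.448 = 1.17 h.

1.17 h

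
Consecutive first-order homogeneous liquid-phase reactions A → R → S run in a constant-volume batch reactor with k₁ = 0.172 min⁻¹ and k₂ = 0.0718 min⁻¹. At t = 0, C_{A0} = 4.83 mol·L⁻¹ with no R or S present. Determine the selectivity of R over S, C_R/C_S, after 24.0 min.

0.395

For first-order series with pure A initially, C_R(t) = k₁C_{A0}/(k₂−k₁)·(e^(−k₁t) − e^(−k₂t)).
e^(−k₁t) = e^(−0.172×24.0) = e^(−4.128) = 0.01612; e^(−k₂t) = e^(−1.723) = 0.1785.
C_R = 0.172×4.83/(0.0718−0.172) × (0.01612−0.1785) = (-8.291)×(-0.1624) = 1.346 mol·L⁻¹.
C_A = C_{A0}e^(−k₁t) = 0.07784 mol·L⁻¹, so C_S = C_{A0}−C_A−C_R = 3.406 mol·L⁻¹; C_R/C_S = 0.395.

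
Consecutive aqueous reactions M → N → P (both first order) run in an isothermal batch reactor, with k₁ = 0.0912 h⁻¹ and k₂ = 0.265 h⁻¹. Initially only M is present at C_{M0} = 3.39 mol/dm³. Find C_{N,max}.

0.667 mol/dm³

For a first-order series the maximum intermediate yield is C_{N,max}/C_{M0} = (k₁/k₂)^[k₂/(k₂−k₁)].
= (0.0912/0.265)^(0.265/(0.265−0.0912)) = (0.3442)^(1.525) = 0.1966.
C_{N,max} = 0.1966×3.39 = 0.667 mol/dm³.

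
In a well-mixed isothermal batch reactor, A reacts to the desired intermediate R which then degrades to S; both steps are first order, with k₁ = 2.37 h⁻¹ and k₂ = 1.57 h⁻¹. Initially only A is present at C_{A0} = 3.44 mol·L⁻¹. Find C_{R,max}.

1.53 mol·L⁻¹

For a first-order series the maximum intermediate yield is C_{R,max}/C_{A0} = (k₁/k₂)^[k₂/(k₂−k₁)].
= (2.37/1.57)^(1.57/(1.57−2.37)) = (1.510)^(-1.962) = 0.4457.
C_{R,max} = 0.4457×3.44 = 1.53 mol·L⁻¹.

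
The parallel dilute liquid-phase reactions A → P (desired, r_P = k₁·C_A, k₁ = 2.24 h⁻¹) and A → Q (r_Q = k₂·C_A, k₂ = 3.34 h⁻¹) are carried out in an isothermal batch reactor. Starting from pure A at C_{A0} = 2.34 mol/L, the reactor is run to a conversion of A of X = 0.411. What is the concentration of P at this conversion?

C_A = C_{A0}(1−X) = 1.378 mol/L.
Both paths are first order in A, so the instantaneous fraction to P is constant: dC_P/d(−C_A) = k₁/(k₁+k₂) = 0.4014.
C_P = 0.4014·(C_{A0}−C_A) = 0.4014×0.9617 = 0.386 mol/L.

0.386 mol/L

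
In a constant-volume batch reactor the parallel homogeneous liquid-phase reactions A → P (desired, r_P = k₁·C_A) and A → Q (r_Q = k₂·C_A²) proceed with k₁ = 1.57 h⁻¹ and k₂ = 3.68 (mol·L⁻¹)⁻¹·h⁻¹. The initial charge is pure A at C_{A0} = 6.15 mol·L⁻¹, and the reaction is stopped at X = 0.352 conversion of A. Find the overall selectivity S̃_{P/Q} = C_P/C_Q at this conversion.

C_A = C_{A0}(1−X) = 3.985 mol·L⁻¹.
Along a PFR/batch, dC_P/dC_A = −r_P/(r_P+r_Q) = −k₁/(k₁+k₂·C_A).
Integrating from C_{A0} to C_A: C_P = (1.57/3.68)·ln[(1.57+3.68·6.15)/(1.57+3.68·3.99)] = 0.4266·ln(24.20/16.24) = 0.1703 mol·L⁻¹.
C_Q = (C_{A0}−C_A)−C_P = 1.994 mol·L⁻¹; S̃_{P/Q} = 0.1703/1.994 = 0.0854.

0.0854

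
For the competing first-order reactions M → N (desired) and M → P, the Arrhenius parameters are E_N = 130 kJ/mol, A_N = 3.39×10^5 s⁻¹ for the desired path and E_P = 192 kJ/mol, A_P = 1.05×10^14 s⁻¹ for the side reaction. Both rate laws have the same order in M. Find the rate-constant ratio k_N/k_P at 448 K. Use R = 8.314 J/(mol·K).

Since both paths have the same order in M, the concentration cancels and S_{N/P} = k_N/k_P = (A_N/A_P)·exp[(E_P−E_N)/(RT)].
(E_P−E_N)/(RT) = (192−130)×10³/(8.314×448) = 62000/3725 = 16.65.
k_N/k_P = (3.39×10^5/1.05×10^14)·exp(16.65) = 3.229×10^-9 × 1.695×10^7 = 0.0547.
Since E_N < E_P, lowering the temperature improves selectivity toward N.

0.0547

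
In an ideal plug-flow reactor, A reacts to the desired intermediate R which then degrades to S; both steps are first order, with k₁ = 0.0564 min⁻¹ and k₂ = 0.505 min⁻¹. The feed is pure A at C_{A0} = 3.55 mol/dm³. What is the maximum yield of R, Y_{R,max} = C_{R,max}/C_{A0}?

Evaluating C_R at τ_opt = ln(k₂/k₁)/(k₂−k₁) gives C_{R,max}/C_{A0} = (k₁/k₂)^[k₂/(k₂−k₁)].
= (0.0564/0.505)^(0.505/(0.505−0.0564)) = (0.1117)^(1.126) = 0.08478.

0.0848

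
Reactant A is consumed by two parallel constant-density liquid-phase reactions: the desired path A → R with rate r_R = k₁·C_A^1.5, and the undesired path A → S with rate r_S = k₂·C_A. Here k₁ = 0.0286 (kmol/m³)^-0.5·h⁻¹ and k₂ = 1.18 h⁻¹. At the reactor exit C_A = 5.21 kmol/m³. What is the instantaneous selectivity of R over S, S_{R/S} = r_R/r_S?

S_{R/S} = r_R/r_S = (k₁·C_A^1.5)/(k₂·C_A) = (k₁/k₂)·C_A^0.5.
= (0.0286×5.210^1.5) / (1.18×5.210) = 0.3401/6.148 = 0.0553.

0.0553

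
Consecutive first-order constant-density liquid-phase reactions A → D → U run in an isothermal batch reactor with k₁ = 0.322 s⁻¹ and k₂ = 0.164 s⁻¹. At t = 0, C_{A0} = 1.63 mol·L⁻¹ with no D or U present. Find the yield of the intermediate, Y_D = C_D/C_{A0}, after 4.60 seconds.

For first-order series with pure A initially, C_D(t) = k₁C_{A0}/(k₂−k₁)·(e^(−k₁t) − e^(−k₂t)).
e^(−k₁t) = e^(−0.322×4.60) = e^(−1.481) = 0.2274; e^(−k₂t) = e^(−0.7544) = 0.4703.
C_D = 0.322×1.63/(0.164−0.322) × (0.2274−0.4703) = (-3.322)×(-0.2429) = 0.8070 mol·L⁻¹.
Y_D = C_D/C_{A0} = 0.8070/1.63 = 0.495.

0.495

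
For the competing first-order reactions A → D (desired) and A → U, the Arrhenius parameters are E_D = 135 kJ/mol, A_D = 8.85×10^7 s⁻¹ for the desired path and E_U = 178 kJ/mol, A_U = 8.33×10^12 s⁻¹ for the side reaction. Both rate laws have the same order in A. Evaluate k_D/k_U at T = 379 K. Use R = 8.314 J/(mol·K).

8.97

With equal orders, S_{D/U} = k_D/k_U = (A_D/A_U)·exp[(E_U−E_D)/(RT)].
(E_U−E_D)/(RT) = (178−135)×10³/(8.314×379) = 43000/3151 = 13.65.
k_D/k_U = (8.85×10^7/8.33×10^12)·exp(13.65) = 1.062×10^-5 × 8.444×10^5 = 8.97.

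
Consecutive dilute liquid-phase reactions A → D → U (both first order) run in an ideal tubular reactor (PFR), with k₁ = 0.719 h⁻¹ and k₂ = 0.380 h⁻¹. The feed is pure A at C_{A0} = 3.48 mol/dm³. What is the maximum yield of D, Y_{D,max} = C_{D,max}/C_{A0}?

For a first-order series the maximum intermediate yield is C_{D,max}/C_{A0} = (k₁/k₂)^[k₂/(k₂−k₁)].
= (0.719/0.380)^(0.380/(0.380−0.719)) = (1.892)^(-1.121) = 0.4893.

0.489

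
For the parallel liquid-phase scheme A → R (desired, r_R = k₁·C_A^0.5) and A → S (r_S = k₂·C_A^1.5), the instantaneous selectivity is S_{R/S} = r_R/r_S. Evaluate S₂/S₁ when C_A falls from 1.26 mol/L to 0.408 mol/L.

S_{R/S} = (k₁/k₂)·C_A⁻¹, so S₂/S₁ = (C_{A,2}/C_{A,1})⁻¹.
= 1.26/0.408 = 3.09.
Selectivity toward R rises as C_A falls — low-concentration operation is favoured.

3.09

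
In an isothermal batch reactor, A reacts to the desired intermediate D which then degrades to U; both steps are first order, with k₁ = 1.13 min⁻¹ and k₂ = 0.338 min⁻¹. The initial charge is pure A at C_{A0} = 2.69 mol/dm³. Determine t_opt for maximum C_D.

1.52 min

Setting dC_D/dt = 0 gives t_opt = ln(k₂/k₁)/(k₂−k₁).
= ln(0.338/1.13)/(0.338−1.13) = ln(0.2991)/-0.7920 = -1.207/-0.7920 = 1.52 min.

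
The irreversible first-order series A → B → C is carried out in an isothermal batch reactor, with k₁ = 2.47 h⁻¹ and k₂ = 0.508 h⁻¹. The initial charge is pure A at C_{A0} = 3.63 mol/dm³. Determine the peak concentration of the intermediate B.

2.41 mol/dm³

For a first-order series the maximum intermediate yield is C_{B,max}/C_{A0} = (k₁/k₂)^[k₂/(k₂−k₁)].
= (2.47/0.508)^(0.508/(0.508−2.47)) = (4.862)^(-0.2589) = 0.6640.
C_{B,max} = 0.6640×3.63 = 2.41 mol/dm³.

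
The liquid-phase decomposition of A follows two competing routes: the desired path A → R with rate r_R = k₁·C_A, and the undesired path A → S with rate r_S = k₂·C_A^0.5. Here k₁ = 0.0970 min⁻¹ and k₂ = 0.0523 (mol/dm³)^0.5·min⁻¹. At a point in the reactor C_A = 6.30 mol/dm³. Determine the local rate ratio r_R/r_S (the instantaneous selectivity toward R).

S_{R/S} = r_R/r_S = (k₁·C_A)/(k₂·C_A^0.5) = (k₁/k₂)·C_A^0.5.
= (0.0970×6.300) / (0.0523×6.300^0.5) = 0.6111/0.1313 = 4.66.
Since the desired path is higher order in A, keeping C_A high (PFR or concentrated feed) favours R.

4.66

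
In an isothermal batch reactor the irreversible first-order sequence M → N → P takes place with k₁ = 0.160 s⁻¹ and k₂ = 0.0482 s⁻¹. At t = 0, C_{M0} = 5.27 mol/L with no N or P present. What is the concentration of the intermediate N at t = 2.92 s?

1.82 mol/L

Solving the coupled first-order balances gives C_N(t) = [k₁/(k₂−k₁)]·C_{M0}·(e^(−k₁t) − e^(−k₂t)).
e^(−k₁t) = e^(−0.160×2.92) = e^(−0.4672) = 0.6268; e^(−k₂t) = e^(−0.1407) = 0.8687.
C_N = 0.160×5.27/(0.0482−0.160) × (0.6268−0.8687) = (-7.542)×(-0.2420) = 1.825 mol/L.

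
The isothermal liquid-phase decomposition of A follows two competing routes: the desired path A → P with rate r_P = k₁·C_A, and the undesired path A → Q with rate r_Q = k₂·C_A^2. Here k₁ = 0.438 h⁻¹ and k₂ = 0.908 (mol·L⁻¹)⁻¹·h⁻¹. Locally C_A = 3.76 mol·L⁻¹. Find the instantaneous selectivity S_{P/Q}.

S_{P/Q} = r_P/r_Q = (k₁·C_A)/(k₂·C_A^2) = (k₁/k₂)·C_A⁻¹.
= (0.438×3.760) / (0.908×3.760^2) = 1.647/12.84 = 0.128.
The undesired path is higher order in A, so low C_A (CSTR or dilute feed) favours P.

0.128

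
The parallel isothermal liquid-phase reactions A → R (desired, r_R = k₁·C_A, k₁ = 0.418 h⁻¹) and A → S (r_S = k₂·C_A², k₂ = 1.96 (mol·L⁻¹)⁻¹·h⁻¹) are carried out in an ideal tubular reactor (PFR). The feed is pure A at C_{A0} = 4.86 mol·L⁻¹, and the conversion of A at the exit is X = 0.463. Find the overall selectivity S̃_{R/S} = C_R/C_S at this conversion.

0.0588

C_A = C_{A0}(1−X) = 2.610 mol·L⁻¹.
Along a PFR/batch, dC_R/dC_A = −r_R/(r_R+r_S) = −k₁/(k₁+k₂·C_A).
Integrating from C_{A0} to C_A: C_R = (0.418/1.96)·ln[(0.418+1.96·4.86)/(0.418+1.96·2.61)] = 0.2133·ln(9.944/5.533) = 0.1250 mol·L⁻¹.
C_S = (C_{A0}−C_A)−C_R = 2.125 mol·L⁻¹; S̃_{R/S} = 0.1250/2.125 = 0.0588.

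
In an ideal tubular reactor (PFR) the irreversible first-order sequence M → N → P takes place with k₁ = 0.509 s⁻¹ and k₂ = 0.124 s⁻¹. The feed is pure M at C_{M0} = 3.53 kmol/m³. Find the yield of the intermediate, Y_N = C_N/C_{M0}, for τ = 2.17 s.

0.572

The intermediate concentration in a first-order A→B→C sequence is C_N = k₁C_{M0}(e^(−k₁τ) − e^(−k₂τ))/(k₂−k₁).
e^(−k₁τ) = e^(−0.509×2.17) = e^(−1.105) = 0.3314; e^(−k₂τ) = e^(−0.2691) = 0.7641.
C_N = 0.509×3.53/(0.124−0.509) × (0.3314−0.7641) = (-4.667)×(-0.4327) = 2.019 kmol/m³.
Y_N = C_N/C_{M0} = 2.019/3.53 = 0.572.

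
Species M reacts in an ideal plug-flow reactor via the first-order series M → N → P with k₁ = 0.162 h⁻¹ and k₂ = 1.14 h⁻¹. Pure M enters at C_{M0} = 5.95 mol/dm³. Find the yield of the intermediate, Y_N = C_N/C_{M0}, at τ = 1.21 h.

Solving the coupled first-order balances gives C_N(τ) = [k₁/(k₂−k₁)]·C_{M0}·(e^(−k₁τ) − e^(−k₂τ)).
e^(−k₁τ) = e^(−0.162×1.21) = e^(−0.1960) = 0.8220; e^(−k₂τ) = e^(−1.379) = 0.2517.
C_N = 0.162×5.95/(1.14−0.162) × (0.8220−0.2517) = 0.9856×0.5703 = 0.5620 mol/dm³.
Y_N = C_N/C_{M0} = 0.5620/5.95 = 0.0945.

0.0945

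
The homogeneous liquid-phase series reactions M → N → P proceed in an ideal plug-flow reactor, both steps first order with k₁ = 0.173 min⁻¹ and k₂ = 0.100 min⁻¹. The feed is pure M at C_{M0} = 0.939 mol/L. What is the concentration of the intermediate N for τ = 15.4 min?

0.322 mol/L

For first-order series with pure M initially, C_N(τ) = k₁C_{M0}/(k₂−k₁)·(e^(−k₁τ) − e^(−k₂τ)).
e^(−k₁τ) = e^(−0.173×15.4) = e^(−2.664) = 0.06966; e^(−k₂τ) = e^(−1.540) = 0.2144.
C_N = 0.173×0.939/(0.100−0.173) × (0.06966−0.2144) = (-2.225)×(-0.1447) = 0.3221 mol/L.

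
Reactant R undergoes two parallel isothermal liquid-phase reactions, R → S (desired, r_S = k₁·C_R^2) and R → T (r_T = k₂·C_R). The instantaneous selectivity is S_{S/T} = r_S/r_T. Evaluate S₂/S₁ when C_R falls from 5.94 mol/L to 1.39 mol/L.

S_{S/T} = (k₁/k₂)·C_R, so S₂/S₁ = (C_{R,2}/C_{R,1}).
= 1.39/5.94 = 0.234.
Selectivity toward S falls as C_R falls — high-concentration operation is favoured.

0.234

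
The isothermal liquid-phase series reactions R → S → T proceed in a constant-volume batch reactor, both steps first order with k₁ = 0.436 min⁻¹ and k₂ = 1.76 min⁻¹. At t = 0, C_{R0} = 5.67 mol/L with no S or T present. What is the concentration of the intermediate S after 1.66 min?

Solving the coupled first-order balances gives C_S(t) = [k₁/(k₂−k₁)]·C_{R0}·(e^(−k₁t) − e^(−k₂t)).
e^(−k₁t) = e^(−0.436×1.66) = e^(−0.7238) = 0.4849; e^(−k₂t) = e^(−2.922) = 0.05385.
C_S = 0.436×5.67/(1.76−0.436) × (0.4849−0.05385) = 1.867×0.4311 = 0.8049 mol/L.

0.805 mol/L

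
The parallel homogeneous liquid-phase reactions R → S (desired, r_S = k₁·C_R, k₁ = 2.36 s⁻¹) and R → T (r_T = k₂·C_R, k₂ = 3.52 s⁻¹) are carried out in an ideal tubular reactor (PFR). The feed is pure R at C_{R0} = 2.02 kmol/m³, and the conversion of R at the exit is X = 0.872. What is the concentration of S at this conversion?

C_R = C_{R0}(1−X) = 0.2586 kmol/m³.
Both paths are first order in R, so the instantaneous fraction to S is constant: dC_S/d(−C_R) = k₁/(k₁+k₂) = 0.4014.
C_S = 0.4014·(C_{R0}−C_R) = 0.4014×1.761 = 0.707 kmol/m³.

0.707 kmol/m³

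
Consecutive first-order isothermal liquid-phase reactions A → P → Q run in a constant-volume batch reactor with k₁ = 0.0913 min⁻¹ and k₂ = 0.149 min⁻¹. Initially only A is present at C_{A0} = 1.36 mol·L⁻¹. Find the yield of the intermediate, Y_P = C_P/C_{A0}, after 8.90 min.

0.282

The intermediate concentration in a first-order A→B→C sequence is C_P = k₁C_{A0}(e^(−k₁t) − e^(−k₂t))/(k₂−k₁).
e^(−k₁t) = e^(−0.0913×8.90) = e^(−0.8126) = 0.4437; e^(−k₂t) = e^(−1.326) = 0.2655.
C_P = 0.0913×1.36/(0.149−0.0913) × (0.4437−0.2655) = 2.152×0.1782 = 0.3835 mol·L⁻¹.
Y_P = C_P/C_{A0} = 0.3835/1.36 = 0.282.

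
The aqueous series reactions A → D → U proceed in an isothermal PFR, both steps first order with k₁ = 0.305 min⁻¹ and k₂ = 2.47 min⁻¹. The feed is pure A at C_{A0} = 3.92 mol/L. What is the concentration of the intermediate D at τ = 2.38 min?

For first-order series with pure A initially, C_D(τ) = k₁C_{A0}/(k₂−k₁)·(e^(−k₁τ) − e^(−k₂τ)).
e^(−k₁τ) = e^(−0.305×2.38) = e^(−0.7259) = 0.4839; e^(−k₂τ) = e^(−5.879) = 0.002799.
C_D = 0.305×3.92/(2.47−0.305) × (0.4839−0.002799) = 0.5522×0.4811 = 0.2657 mol/L.

0.266 mol/L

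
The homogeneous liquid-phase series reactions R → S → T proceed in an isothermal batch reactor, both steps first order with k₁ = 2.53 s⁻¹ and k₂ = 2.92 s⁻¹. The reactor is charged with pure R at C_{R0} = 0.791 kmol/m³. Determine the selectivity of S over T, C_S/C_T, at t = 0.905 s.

Solving the coupled first-order balances gives C_S(t) = [k₁/(k₂−k₁)]·C_{R0}·(e^(−k₁t) − e^(−k₂t)).
e^(−k₁t) = e^(−2.53×0.905) = e^(−2.290) = 0.1013; e^(−k₂t) = e^(−2.643) = 0.07118.
C_S = 2.53×0.791/(2.92−2.53) × (0.1013−0.07118) = 5.131×0.03013 = 0.1546 kmol/m³.
C_R = C_{R0}e^(−k₁t) = 0.08013 kmol/m³, so C_T = C_{R0}−C_R−C_S = 0.5563 kmol/m³; C_S/C_T = 0.278.

0.278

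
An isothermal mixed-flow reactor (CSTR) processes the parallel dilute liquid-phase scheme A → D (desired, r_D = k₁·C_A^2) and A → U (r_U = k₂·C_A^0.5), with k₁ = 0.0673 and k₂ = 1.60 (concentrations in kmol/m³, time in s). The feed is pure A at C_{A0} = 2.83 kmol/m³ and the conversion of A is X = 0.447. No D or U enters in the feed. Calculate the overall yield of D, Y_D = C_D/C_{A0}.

0.0340

Exit C_A = C_{A0}(1−X) = 2.83×0.553 = 1.565 kmol/m³.
Rates in a CSTR are evaluated at the outlet concentration: r_D = 0.0673×1.565^2 = 0.1648, r_U = 1.60×1.565^0.5 = 2.002.
Fraction of consumed A going to D: r_D/(r_D+r_U) = 0.07608.
C_D = 0.07608·C_{A0}·X = 0.07608×2.83×0.447 = 0.0962 kmol/m³; Y_D = C_D/C_{A0} = 0.0340.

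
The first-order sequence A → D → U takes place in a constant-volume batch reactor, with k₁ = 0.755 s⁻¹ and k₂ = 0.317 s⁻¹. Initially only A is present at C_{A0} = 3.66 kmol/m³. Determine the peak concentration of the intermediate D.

For a first-order series the maximum intermediate yield is C_{D,max}/C_{A0} = (k₁/k₂)^[k₂/(k₂−k₁)].
= (0.755/0.317)^(0.317/(0.317−0.755)) = (2.382)^(-0.7237) = 0.5336.
C_{D,max} = 0.5336×3.66 = 1.95 kmol/m³.

1.95 kmol/m³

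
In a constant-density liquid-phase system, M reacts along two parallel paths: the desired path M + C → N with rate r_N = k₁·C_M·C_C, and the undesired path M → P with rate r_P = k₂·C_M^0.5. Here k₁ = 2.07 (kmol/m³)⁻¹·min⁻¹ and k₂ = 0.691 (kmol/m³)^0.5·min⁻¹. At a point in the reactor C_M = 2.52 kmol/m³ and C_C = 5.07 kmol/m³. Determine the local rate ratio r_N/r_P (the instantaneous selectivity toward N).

24.1

S_{N/P} = r_N/r_P = (k₁·C_M·C_C)/(k₂·C_M^0.5) = (k₁/k₂)·C_M^0.5·C_C.
= (2.07×2.520×5.070) / (0.691×2.520^0.5) = 26.45/1.097 = 24.1.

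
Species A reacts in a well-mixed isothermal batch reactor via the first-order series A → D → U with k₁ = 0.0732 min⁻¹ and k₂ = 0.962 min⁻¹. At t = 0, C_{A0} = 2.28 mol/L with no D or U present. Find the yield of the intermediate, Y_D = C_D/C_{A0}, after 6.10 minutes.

0.0525

The intermediate concentration in a first-order A→B→C sequence is C_D = k₁C_{A0}(e^(−k₁t) − e^(−k₂t))/(k₂−k₁).
e^(−k₁t) = e^(−0.0732×6.10) = e^(−0.4465) = 0.6399; e^(−k₂t) = e^(−5.868) = 0.002828.
C_D = 0.0732×2.28/(0.962−0.0732) × (0.6399−0.002828) = 0.1878×0.6370 = 0.1196 mol/L.
Y_D = C_D/C_{A0} = 0.1196/2.28 = 0.0525.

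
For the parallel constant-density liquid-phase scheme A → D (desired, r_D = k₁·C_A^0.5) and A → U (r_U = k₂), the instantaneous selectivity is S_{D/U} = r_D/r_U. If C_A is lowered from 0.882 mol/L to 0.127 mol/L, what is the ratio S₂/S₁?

S_{D/U} = (k₁/k₂)·C_A^0.5, so S₂/S₁ = (C_{A,2}/C_{A,1})^0.5.
= (0.127/0.882)^0.5 = (0.1440)^0.5 = 0.379.

0.379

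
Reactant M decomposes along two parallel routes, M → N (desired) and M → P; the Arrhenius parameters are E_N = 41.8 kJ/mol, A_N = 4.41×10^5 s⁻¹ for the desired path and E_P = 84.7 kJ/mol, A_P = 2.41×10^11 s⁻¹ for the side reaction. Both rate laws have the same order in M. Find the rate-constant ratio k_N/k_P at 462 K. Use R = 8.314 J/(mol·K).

k_N/k_P = (A_N/A_P)·exp[−(E_N−E_P)/(RT)] = (A_N/A_P)·exp[(E_P−E_N)/(RT)].
(E_P−E_N)/(RT) = (84.7−41.8)×10³/(8.314×462) = 42900/3841 = 11.17.
k_N/k_P = (4.41×10^5/2.41×10^11)·exp(11.17) = 1.830×10^-6 × 70882 = 0.130.

0.130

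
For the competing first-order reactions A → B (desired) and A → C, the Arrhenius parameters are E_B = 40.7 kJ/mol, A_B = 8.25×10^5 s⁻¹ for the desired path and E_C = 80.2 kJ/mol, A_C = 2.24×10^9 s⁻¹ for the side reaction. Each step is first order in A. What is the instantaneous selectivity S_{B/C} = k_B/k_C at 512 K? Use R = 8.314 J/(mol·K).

3.95

Since both paths have the same order in A, the concentration cancels and S_{B/C} = k_B/k_C = (A_B/A_C)·exp[(E_C−E_B)/(RT)].
(E_C−E_B)/(RT) = (80.2−40.7)×10³/(8.314×512) = 39500/4257 = 9.279.
k_B/k_C = (8.25×10^5/2.24×10^9)·exp(9.279) = 3.683×10^-4 × 10714 = 3.95.
Since E_B < E_C, lowering the temperature improves selectivity toward B.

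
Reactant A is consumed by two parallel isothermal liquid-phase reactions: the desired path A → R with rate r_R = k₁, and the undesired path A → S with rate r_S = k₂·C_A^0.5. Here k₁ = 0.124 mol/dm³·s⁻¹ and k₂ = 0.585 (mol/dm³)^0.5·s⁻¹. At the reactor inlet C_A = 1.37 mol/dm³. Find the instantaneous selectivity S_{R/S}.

0.181

S_{R/S} = r_R/r_S = (k₁)/(k₂·C_A^0.5) = (k₁/k₂)·C_A^-0.5.
= (0.124) / (0.585×1.370^0.5) = 0.1240/0.6847 = 0.181.
The undesired path is higher order in A, so low C_A (CSTR or dilute feed) favours R.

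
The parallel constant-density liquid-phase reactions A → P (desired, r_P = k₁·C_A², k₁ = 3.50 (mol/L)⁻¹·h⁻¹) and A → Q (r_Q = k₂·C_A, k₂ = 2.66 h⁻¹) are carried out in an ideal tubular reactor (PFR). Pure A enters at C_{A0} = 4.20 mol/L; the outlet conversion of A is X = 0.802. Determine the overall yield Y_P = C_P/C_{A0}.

C_A = C_{A0}(1−X) = 0.8316 mol/L.
Along a PFR/batch, dC_Q/dC_A = −r_Q/(r_P+r_Q) = −k₂/(k₂+k₁·C_A).
Integrating from C_{A0} to C_A: C_Q = (2.66/3.50)·ln[(2.66+3.50·4.20)/(2.66+3.50·0.832)] = 0.7600·ln(17.36/5.571) = 0.8639 mol/L.
Then C_P = (C_{A0}−C_A) − C_Q = 3.368 − 0.8639 = 2.505 mol/L.
Y_P = C_P/C_{A0} = 2.505/4.20 = 0.596.

0.596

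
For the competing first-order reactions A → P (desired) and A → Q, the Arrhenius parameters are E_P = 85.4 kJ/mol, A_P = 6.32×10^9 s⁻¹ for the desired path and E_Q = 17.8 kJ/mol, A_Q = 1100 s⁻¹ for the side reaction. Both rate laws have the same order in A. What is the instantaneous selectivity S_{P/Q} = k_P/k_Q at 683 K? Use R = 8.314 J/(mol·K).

Since both paths have the same order in A, the concentration cancels and S_{P/Q} = k_P/k_Q = (A_P/A_Q)·exp[(E_Q−E_P)/(RT)].
(E_Q−E_P)/(RT) = (17.8−85.4)×10³/(8.314×683) = -67600/5678 = -11.90.
k_P/k_Q = (6.32×10^9/1100)·exp(-11.90) = 5.745×10^6 × 6.759×10^-6 = 38.8.
Since E_P > E_Q, raising the temperature improves selectivity toward P.

38.8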